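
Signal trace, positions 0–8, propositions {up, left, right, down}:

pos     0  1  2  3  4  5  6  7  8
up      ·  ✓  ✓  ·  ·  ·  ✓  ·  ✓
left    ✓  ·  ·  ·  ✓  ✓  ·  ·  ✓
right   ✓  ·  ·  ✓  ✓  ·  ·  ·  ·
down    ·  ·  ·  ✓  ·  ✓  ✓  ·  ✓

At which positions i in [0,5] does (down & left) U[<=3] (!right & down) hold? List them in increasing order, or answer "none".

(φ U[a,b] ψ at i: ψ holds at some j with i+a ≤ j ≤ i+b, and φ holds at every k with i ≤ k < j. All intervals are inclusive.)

5

Evaluate at each i in [0,5]:
  i=0: ✗ (no rhs in [0,3])
  i=1: ✗ (no rhs in [1,4])
  i=2: ✗ (lhs fails at k=2 before rhs at j=5)
  i=3: ✗ (lhs fails at k=3 before rhs at j=5)
  i=4: ✗ (lhs fails at k=4 before rhs at j=5)
  i=5: ✓ (rhs at j=5)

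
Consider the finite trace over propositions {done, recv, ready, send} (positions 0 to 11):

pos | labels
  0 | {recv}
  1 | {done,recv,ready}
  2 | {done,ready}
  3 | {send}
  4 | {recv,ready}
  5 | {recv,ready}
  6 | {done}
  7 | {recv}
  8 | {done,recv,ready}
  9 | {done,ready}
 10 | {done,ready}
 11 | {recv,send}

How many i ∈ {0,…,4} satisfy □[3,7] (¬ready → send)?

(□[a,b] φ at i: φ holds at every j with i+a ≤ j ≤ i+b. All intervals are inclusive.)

Evaluate at each i in [0,4]:
  i=0: ✗ (fails at j=6)
  i=1: ✗ (fails at j=6)
  i=2: ✗ (fails at j=6)
  i=3: ✗ (fails at j=6)
  i=4: ✗ (fails at j=7)
Positions where it holds: {} → 0.

0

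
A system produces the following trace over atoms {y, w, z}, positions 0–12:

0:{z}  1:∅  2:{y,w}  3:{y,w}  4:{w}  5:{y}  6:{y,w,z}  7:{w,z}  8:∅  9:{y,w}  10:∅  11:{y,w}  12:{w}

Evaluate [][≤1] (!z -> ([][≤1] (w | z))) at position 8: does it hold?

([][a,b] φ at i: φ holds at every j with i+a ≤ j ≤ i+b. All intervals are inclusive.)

False

Check (!z -> ([][≤1] (w | z))) at every j in [8,9]:
  j=8: antecedent true; consequent fails at 8 → ✗
  j=9: antecedent true; consequent fails at 10 → ✗
Fails at j=8 → formula fails.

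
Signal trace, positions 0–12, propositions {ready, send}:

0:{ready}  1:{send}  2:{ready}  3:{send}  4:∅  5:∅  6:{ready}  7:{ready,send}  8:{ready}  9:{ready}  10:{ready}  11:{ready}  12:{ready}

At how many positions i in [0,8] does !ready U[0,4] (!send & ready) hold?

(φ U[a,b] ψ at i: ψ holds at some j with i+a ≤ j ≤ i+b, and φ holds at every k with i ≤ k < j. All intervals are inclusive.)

Evaluate at each i in [0,8]:
  i=0: ✓ (rhs at j=0)
  i=1: ✓ (rhs at j=2; lhs holds on [1,1])
  i=2: ✓ (rhs at j=2)
  i=3: ✓ (rhs at j=6; lhs holds on [3,5])
  i=4: ✓ (rhs at j=6; lhs holds on [4,5])
  i=5: ✓ (rhs at j=6; lhs holds on [5,5])
  i=6: ✓ (rhs at j=6)
  i=7: ✗ (lhs fails at k=7 before rhs at j=8)
  i=8: ✓ (rhs at j=8)
Positions where it holds: {0, 1, 2, 3, 4, 5, 6, 8} → 8.

8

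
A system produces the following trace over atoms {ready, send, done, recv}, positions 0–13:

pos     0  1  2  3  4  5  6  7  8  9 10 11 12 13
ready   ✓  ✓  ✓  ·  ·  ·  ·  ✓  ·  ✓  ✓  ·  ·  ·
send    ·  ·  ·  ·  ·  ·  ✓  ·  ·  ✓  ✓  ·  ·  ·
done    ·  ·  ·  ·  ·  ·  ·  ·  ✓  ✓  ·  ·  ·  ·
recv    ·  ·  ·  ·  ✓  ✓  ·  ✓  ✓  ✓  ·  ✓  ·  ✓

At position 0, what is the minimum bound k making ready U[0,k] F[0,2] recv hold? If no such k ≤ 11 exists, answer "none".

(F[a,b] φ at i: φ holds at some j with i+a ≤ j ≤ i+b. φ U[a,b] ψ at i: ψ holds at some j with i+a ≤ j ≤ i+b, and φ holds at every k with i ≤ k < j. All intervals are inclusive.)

Need earliest j ≥ 0 with F[0,2] recv, and ready at every k in [0,j-1].
  j=0: rhs fails.
  j=1: rhs fails.
  j=2: rhs holds; lhs holds on [0,1]. k = 2.

2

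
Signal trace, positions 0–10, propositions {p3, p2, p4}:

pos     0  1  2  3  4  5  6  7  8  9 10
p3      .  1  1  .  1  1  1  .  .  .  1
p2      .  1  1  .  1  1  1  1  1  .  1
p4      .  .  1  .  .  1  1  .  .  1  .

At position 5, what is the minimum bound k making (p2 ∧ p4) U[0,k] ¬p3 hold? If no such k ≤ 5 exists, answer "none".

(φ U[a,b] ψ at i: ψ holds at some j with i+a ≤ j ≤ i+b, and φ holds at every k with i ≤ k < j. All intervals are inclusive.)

Need earliest j ≥ 5 with ¬p3, and (p2 ∧ p4) at every k in [5,j-1].
  j=5: rhs fails.
  j=6: rhs fails.
  j=7: rhs holds; lhs holds on [5,6]. k = 2.

2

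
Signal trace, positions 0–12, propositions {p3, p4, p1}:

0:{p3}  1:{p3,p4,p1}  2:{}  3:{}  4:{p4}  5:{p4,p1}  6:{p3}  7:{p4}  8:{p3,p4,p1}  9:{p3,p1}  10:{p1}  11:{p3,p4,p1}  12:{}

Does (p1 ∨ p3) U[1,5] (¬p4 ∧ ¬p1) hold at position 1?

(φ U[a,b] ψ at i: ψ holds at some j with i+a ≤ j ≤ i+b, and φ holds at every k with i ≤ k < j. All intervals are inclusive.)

Yes

Need some j in [2,6] with (¬p4 ∧ ¬p1), and (p1 ∨ p3) at every k in [1,j-1].
  j=2: (¬p4 ∧ ¬p1) holds; (p1 ∨ p3) holds at every k in [1,1] → satisfied.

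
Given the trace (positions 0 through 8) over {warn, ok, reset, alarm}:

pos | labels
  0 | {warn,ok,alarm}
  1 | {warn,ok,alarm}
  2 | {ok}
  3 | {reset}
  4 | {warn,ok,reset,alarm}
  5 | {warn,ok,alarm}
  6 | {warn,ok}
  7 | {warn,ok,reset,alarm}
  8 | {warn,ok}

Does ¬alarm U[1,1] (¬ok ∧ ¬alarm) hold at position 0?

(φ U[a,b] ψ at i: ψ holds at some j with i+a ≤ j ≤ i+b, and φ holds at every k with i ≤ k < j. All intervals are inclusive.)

Does not hold

Need some j in [1,1] with (¬ok ∧ ¬alarm), and ¬alarm at every k in [0,j-1].
  j=1: (¬ok ∧ ¬alarm) false.
No j in the window works → until fails.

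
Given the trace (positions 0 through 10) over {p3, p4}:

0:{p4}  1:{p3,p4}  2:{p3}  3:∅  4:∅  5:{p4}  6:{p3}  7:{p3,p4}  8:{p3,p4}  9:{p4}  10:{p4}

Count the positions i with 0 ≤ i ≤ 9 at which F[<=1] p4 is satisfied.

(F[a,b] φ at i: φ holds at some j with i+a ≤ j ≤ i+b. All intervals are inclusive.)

8

Evaluate at each i in [0,9]:
  i=0: ✓ (witness j=0)
  i=1: ✓ (witness j=1)
  i=2: ✗ (none in [2,3])
  i=3: ✗ (none in [3,4])
  i=4: ✓ (witness j=5)
  i=5: ✓ (witness j=5)
  i=6: ✓ (witness j=7)
  i=7: ✓ (witness j=7)
  i=8: ✓ (witness j=8)
  i=9: ✓ (witness j=9)
Positions where it holds: {0, 1, 4, 5, 6, 7, 8, 9} → 8.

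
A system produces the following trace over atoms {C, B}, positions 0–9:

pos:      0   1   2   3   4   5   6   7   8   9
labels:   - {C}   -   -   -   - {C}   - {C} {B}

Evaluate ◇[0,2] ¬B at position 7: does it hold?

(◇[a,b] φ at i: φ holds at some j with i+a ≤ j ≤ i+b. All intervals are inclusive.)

Check ¬B at each j in [7,9]:
  j=7: true
  j=8: true
  j=9: false
Found at j=7 → formula holds.

Holds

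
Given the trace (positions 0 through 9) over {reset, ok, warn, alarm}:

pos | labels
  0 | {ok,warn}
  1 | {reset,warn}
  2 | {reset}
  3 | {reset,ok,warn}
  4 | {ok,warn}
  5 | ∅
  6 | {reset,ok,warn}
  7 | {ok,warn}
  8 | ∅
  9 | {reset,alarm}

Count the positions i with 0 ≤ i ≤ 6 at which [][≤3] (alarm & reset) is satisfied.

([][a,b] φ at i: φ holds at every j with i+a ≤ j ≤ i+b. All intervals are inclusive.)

Evaluate at each i in [0,6]:
  i=0: ✗ (fails at j=0)
  i=1: ✗ (fails at j=1)
  i=2: ✗ (fails at j=2)
  i=3: ✗ (fails at j=3)
  i=4: ✗ (fails at j=4)
  i=5: ✗ (fails at j=5)
  i=6: ✗ (fails at j=6)
Positions where it holds: {} → 0.

0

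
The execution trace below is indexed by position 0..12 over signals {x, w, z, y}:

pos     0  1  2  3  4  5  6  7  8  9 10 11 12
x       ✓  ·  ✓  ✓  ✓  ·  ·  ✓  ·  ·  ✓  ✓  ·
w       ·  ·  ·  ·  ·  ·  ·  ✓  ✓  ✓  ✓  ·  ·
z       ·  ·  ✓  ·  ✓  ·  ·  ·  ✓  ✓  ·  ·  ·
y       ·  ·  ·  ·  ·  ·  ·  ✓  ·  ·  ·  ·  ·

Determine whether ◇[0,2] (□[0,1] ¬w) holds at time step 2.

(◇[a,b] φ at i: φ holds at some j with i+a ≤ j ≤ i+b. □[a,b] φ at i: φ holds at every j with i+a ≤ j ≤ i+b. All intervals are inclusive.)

Check □[0,1] ¬w at each j in [2,4]:
  j=2: holds on [2,3]
  j=3: holds on [3,4]
  j=4: holds on [4,5]
Found at j=2 → formula holds.

True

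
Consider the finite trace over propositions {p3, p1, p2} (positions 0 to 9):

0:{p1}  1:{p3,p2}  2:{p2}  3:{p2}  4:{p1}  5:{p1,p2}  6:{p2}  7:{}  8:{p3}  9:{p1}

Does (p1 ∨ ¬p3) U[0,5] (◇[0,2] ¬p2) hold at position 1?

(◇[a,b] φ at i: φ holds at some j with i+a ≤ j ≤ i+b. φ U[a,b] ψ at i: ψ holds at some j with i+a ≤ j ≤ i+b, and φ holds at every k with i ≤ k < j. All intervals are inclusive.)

False

Need some j in [1,6] with ◇[0,2] ¬p2, and (p1 ∨ ¬p3) at every k in [1,j-1].
  j=1: ◇[0,2] ¬p2 — fails (none in [1,3]).
  j=2: ◇[0,2] ¬p2 holds, but (p1 ∨ ¬p3) fails at k=1 → not this j.
  j=3: ◇[0,2] ¬p2 holds, but (p1 ∨ ¬p3) fails at k=1 → not this j.
  j=4: ◇[0,2] ¬p2 holds, but (p1 ∨ ¬p3) fails at k=1 → not this j.
  j=5: ◇[0,2] ¬p2 holds, but (p1 ∨ ¬p3) fails at k=1 → not this j.
  j=6: ◇[0,2] ¬p2 holds, but (p1 ∨ ¬p3) fails at k=1 → not this j.
No j in the window works → until fails.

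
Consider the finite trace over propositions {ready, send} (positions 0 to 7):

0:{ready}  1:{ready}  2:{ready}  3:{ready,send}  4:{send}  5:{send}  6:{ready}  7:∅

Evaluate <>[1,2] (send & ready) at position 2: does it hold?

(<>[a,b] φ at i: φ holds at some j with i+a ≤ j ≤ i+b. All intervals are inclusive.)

Check (send & ready) at each j in [3,4]:
  j=3: true
  j=4: false
Found at j=3 → formula holds.

Holds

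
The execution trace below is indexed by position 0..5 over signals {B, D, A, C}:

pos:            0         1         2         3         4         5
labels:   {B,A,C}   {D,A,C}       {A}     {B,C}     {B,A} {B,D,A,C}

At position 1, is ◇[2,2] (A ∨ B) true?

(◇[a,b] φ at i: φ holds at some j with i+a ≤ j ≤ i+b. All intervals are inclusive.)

Holds

Check (A ∨ B) at each j in [3,3]:
  j=3: true
Found at j=3 → formula holds.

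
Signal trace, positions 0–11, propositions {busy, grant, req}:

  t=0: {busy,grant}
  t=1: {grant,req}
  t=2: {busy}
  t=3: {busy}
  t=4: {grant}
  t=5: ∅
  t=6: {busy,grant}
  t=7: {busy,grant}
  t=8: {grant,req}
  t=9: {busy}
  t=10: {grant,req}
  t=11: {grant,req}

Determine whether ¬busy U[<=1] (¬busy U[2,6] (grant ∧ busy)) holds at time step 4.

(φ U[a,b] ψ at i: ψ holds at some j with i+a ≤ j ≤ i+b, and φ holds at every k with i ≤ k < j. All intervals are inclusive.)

True

Need some j in [4,5] with (¬busy U[2,6] (grant ∧ busy)), and ¬busy at every k in [4,j-1].
  j=4: (¬busy U[2,6] (grant ∧ busy)) holds; no prefix to check → satisfied.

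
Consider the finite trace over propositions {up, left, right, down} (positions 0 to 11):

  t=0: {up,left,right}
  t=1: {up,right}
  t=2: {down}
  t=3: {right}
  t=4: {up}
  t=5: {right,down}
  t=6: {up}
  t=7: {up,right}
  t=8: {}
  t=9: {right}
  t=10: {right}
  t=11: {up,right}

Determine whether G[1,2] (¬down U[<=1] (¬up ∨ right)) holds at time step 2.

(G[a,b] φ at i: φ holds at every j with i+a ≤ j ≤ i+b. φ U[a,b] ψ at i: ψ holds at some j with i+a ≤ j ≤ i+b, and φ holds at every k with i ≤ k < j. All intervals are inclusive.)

Yes

Check (¬down U[<=1] (¬up ∨ right)) at every j in [3,4]:
  j=3: holds
  j=4: holds
All positions satisfy it → formula holds.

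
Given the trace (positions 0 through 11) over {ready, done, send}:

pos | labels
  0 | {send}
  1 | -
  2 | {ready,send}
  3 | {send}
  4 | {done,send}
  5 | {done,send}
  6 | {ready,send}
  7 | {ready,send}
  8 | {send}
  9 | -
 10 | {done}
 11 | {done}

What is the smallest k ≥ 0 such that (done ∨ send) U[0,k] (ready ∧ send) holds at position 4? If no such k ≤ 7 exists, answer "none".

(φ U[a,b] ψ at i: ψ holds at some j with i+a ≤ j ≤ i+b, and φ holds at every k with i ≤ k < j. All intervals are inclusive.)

Need earliest j ≥ 4 with (ready ∧ send), and (done ∨ send) at every k in [4,j-1].
  j=4: rhs fails.
  j=5: rhs fails.
  j=6: rhs holds; lhs holds on [4,5]. k = 2.

2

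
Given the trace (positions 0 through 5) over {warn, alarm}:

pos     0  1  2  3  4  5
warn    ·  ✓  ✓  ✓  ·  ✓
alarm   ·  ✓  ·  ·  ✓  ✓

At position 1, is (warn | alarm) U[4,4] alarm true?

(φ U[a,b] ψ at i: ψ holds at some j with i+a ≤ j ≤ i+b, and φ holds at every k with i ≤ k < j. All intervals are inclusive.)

Need some j in [5,5] with alarm, and (warn | alarm) at every k in [1,j-1].
  j=5: alarm holds; (warn | alarm) holds at every k in [1,4] → satisfied.

Yes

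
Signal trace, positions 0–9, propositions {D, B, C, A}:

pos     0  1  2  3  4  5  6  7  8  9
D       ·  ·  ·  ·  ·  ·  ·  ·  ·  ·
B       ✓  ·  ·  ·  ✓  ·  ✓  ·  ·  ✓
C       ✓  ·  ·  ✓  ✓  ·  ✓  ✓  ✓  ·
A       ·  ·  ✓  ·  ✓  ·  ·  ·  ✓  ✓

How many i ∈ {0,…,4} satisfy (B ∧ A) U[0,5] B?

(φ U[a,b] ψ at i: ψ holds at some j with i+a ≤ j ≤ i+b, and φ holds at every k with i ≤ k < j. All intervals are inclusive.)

Evaluate at each i in [0,4]:
  i=0: ✓ (rhs at j=0)
  i=1: ✗ (lhs fails at k=1 before rhs at j=4)
  i=2: ✗ (lhs fails at k=2 before rhs at j=4)
  i=3: ✗ (lhs fails at k=3 before rhs at j=4)
  i=4: ✓ (rhs at j=4)
Positions where it holds: {0, 4} → 2.

2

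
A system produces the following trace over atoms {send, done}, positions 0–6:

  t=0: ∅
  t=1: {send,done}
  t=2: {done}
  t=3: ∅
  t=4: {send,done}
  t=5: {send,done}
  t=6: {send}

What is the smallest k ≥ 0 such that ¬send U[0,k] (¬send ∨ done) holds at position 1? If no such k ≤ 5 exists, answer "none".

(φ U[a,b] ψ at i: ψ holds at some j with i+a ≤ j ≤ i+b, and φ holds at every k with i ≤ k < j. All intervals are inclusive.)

Need earliest j ≥ 1 with (¬send ∨ done), and ¬send at every k in [1,j-1].
  j=1: rhs holds (empty prefix). k = 0.

0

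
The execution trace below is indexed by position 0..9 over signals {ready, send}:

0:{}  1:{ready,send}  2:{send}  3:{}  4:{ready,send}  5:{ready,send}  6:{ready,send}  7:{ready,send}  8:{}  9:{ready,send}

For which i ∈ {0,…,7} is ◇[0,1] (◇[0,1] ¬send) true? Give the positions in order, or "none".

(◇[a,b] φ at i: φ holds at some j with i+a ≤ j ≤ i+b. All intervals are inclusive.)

0, 1, 2, 3, 6, 7

Evaluate at each i in [0,7]:
  i=0: ✓ (witness j=0)
  i=1: ✓ (witness j=2)
  i=2: ✓ (witness j=2)
  i=3: ✓ (witness j=3)
  i=4: ✗ (none in [4,5])
  i=5: ✗ (none in [5,6])
  i=6: ✓ (witness j=7)
  i=7: ✓ (witness j=7)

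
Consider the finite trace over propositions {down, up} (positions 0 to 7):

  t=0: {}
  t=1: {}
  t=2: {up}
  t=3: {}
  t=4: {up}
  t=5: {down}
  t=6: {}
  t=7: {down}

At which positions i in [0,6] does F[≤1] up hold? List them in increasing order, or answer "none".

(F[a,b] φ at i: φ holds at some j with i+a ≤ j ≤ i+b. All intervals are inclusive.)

Evaluate at each i in [0,6]:
  i=0: ✗ (none in [0,1])
  i=1: ✓ (witness j=2)
  i=2: ✓ (witness j=2)
  i=3: ✓ (witness j=4)
  i=4: ✓ (witness j=4)
  i=5: ✗ (none in [5,6])
  i=6: ✗ (none in [6,7])

1, 2, 3, 4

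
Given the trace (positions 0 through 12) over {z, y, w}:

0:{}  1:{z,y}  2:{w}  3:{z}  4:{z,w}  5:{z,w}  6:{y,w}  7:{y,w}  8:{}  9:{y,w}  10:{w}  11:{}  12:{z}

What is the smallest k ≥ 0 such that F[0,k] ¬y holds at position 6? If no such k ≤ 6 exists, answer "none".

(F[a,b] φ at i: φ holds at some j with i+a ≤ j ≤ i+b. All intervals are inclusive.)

2

Scan j = 6,7,… for ¬y:
  j=6: fails
  j=7: fails
  j=8: holds
First hit at j=8, so smallest k = 8-6 = 2.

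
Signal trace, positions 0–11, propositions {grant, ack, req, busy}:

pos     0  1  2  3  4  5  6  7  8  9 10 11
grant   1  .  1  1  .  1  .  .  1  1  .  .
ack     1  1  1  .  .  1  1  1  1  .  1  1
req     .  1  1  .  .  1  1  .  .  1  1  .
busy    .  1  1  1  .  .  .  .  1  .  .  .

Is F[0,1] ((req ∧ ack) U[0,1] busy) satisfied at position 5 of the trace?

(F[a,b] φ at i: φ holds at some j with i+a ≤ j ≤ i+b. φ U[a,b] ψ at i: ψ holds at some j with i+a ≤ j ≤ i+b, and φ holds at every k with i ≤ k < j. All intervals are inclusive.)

Does not hold

Check ((req ∧ ack) U[0,1] busy) at each j in [5,6]:
  j=5: fails
  j=6: fails
No position in the window satisfies it → formula fails.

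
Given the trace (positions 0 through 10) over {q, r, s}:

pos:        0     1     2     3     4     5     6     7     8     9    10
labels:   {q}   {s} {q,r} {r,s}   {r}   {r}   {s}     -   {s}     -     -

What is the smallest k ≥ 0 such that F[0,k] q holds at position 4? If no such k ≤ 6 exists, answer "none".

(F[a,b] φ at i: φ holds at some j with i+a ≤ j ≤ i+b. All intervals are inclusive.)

none

Scan j = 4,5,… for q:
  j=4: fails
  j=5: fails
  j=6: fails
  j=7: fails
  j=8: fails
  j=9: fails
  j=10: fails
No j in [4,10] satisfies it → none.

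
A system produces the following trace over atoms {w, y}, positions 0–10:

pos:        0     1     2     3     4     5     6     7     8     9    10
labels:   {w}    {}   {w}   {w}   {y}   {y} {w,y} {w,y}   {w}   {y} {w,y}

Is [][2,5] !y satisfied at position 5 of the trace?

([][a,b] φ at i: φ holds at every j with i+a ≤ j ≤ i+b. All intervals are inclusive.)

Check !y at every j in [7,10]:
  j=7: false
  j=8: true
  j=9: false
  j=10: false
Fails at j=7 → formula fails.

False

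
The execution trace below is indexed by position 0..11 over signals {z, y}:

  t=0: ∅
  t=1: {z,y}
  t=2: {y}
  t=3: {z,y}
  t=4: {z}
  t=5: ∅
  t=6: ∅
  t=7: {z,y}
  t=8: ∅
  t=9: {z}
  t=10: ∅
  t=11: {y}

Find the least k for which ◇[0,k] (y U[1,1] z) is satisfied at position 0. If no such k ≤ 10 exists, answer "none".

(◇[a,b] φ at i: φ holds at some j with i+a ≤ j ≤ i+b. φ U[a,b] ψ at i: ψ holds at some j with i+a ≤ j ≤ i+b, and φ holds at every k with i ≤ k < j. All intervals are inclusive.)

Scan j = 0,1,… for (y U[1,1] z):
  j=0: fails
  j=1: fails
  j=2: holds
First hit at j=2, so smallest k = 2-0 = 2.

2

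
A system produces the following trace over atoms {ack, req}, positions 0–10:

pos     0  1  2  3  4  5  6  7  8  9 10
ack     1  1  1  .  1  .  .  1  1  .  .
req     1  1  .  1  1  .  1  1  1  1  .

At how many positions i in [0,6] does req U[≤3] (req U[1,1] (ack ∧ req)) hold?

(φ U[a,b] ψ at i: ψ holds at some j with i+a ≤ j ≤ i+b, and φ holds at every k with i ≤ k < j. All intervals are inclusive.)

Evaluate at each i in [0,6]:
  i=0: ✓ (rhs at j=0)
  i=1: ✗ (lhs fails at k=2 before rhs at j=3)
  i=2: ✗ (lhs fails at k=2 before rhs at j=3)
  i=3: ✓ (rhs at j=3)
  i=4: ✗ (lhs fails at k=5 before rhs at j=6)
  i=5: ✗ (lhs fails at k=5 before rhs at j=6)
  i=6: ✓ (rhs at j=6)
Positions where it holds: {0, 3, 6} → 3.

3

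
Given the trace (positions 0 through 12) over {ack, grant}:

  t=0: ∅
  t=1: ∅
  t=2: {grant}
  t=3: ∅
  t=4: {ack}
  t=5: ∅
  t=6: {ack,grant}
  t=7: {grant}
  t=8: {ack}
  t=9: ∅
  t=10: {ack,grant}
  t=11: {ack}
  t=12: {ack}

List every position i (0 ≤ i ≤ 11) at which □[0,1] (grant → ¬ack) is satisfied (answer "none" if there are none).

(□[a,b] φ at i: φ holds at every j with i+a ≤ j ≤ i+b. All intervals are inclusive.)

0, 1, 2, 3, 4, 7, 8, 11

Evaluate at each i in [0,11]:
  i=0: ✓ (all of [0,1])
  i=1: ✓ (all of [1,2])
  i=2: ✓ (all of [2,3])
  i=3: ✓ (all of [3,4])
  i=4: ✓ (all of [4,5])
  i=5: ✗ (fails at j=6)
  i=6: ✗ (fails at j=6)
  i=7: ✓ (all of [7,8])
  i=8: ✓ (all of [8,9])
  i=9: ✗ (fails at j=10)
  i=10: ✗ (fails at j=10)
  i=11: ✓ (all of [11,12])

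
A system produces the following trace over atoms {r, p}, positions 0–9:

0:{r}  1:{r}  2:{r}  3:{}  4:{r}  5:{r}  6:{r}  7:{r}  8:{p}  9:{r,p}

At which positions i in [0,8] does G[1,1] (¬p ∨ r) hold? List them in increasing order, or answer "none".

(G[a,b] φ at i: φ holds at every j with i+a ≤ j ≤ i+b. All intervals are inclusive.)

Evaluate at each i in [0,8]:
  i=0: ✓ (all of [1,1])
  i=1: ✓ (all of [2,2])
  i=2: ✓ (all of [3,3])
  i=3: ✓ (all of [4,4])
  i=4: ✓ (all of [5,5])
  i=5: ✓ (all of [6,6])
  i=6: ✓ (all of [7,7])
  i=7: ✗ (fails at j=8)
  i=8: ✓ (all of [9,9])

0, 1, 2, 3, 4, 5, 6, 8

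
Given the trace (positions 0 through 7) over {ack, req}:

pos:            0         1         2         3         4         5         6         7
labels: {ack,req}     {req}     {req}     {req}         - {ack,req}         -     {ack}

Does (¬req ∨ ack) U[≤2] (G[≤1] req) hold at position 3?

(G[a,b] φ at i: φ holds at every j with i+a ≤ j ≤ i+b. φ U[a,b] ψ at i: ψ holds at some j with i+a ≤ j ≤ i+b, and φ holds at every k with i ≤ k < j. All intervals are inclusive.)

No

Need some j in [3,5] with G[≤1] req, and (¬req ∨ ack) at every k in [3,j-1].
  j=3: G[≤1] req — fails at 4.
  j=4: G[≤1] req — fails at 4.
  j=5: G[≤1] req — fails at 6.
No j in the window works → until fails.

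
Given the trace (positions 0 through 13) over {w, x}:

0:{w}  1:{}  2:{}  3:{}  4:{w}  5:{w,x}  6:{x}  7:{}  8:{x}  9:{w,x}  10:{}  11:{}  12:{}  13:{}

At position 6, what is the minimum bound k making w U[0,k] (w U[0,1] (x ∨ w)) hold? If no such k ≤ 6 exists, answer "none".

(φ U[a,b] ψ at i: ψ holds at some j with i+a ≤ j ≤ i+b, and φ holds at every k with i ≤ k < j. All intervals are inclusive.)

Need earliest j ≥ 6 with (w U[0,1] (x ∨ w)), and w at every k in [6,j-1].
  j=6: rhs holds (empty prefix). k = 0.

0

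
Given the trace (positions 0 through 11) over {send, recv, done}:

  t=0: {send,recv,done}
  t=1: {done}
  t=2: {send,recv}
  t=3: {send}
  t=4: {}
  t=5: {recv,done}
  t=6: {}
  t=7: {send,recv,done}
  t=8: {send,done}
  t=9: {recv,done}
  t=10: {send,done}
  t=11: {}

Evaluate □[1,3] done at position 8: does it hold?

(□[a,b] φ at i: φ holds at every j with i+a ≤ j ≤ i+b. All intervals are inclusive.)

Check done at every j in [9,11]:
  j=9: true
  j=10: true
  j=11: false
Fails at j=11 → formula fails.

No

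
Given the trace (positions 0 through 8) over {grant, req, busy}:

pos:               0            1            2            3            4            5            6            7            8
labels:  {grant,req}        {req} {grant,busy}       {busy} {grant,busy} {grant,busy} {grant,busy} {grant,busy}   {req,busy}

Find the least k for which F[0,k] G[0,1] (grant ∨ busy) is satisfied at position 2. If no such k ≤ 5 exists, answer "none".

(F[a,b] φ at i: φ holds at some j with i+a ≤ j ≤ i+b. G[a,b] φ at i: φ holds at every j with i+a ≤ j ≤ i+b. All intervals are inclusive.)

Scan j = 2,3,… for G[0,1] (grant ∨ busy):
  j=2: holds
First hit at j=2, so smallest k = 2-2 = 0.

0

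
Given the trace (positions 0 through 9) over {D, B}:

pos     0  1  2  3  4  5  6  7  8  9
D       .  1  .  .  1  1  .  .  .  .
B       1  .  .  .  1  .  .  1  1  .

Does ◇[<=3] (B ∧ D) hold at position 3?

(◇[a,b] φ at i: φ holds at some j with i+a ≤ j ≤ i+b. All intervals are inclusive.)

Holds

Check (B ∧ D) at each j in [3,6]:
  j=3: false
  j=4: true
  j=5: false
  j=6: false
Found at j=4 → formula holds.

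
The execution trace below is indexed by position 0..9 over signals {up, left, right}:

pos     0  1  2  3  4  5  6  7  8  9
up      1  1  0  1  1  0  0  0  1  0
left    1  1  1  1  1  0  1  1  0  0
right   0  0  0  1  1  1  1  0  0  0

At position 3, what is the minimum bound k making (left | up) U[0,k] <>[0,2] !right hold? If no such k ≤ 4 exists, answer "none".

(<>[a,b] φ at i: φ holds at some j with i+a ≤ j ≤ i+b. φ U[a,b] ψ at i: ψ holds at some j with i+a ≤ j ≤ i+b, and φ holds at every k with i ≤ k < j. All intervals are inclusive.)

Need earliest j ≥ 3 with <>[0,2] !right, and (left | up) at every k in [3,j-1].
  j=3: rhs fails.
  j=4: rhs fails.
  j=5: rhs holds; lhs holds on [3,4]. k = 2.

2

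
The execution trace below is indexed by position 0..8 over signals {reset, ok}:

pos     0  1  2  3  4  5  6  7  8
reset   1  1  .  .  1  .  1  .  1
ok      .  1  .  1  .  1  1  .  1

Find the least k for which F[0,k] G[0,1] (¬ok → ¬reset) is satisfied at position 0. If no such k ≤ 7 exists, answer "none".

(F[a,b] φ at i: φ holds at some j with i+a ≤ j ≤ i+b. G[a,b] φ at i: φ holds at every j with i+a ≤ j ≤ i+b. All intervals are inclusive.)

1

Scan j = 0,1,… for G[0,1] (¬ok → ¬reset):
  j=0: fails
  j=1: holds
First hit at j=1, so smallest k = 1-0 = 1.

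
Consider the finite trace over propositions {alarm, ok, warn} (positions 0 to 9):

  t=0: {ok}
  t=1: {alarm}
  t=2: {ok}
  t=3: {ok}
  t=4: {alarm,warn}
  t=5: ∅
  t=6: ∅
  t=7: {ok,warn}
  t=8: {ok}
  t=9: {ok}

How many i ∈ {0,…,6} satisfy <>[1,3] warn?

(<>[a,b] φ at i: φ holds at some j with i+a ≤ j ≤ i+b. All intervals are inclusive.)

6

Evaluate at each i in [0,6]:
  i=0: ✗ (none in [1,3])
  i=1: ✓ (witness j=4)
  i=2: ✓ (witness j=4)
  i=3: ✓ (witness j=4)
  i=4: ✓ (witness j=7)
  i=5: ✓ (witness j=7)
  i=6: ✓ (witness j=7)
Positions where it holds: {1, 2, 3, 4, 5, 6} → 6.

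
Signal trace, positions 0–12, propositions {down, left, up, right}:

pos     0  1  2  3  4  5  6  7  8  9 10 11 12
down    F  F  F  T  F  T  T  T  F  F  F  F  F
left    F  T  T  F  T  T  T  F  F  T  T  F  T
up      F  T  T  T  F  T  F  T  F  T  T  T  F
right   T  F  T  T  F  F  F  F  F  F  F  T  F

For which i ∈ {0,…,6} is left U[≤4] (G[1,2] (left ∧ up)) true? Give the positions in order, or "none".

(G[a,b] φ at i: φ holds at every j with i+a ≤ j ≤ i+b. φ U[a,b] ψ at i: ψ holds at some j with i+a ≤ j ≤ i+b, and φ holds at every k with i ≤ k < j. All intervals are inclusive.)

Evaluate at each i in [0,6]:
  i=0: ✓ (rhs at j=0)
  i=1: ✗ (no rhs in [1,5])
  i=2: ✗ (no rhs in [2,6])
  i=3: ✗ (no rhs in [3,7])
  i=4: ✗ (lhs fails at k=7 before rhs at j=8)
  i=5: ✗ (lhs fails at k=7 before rhs at j=8)
  i=6: ✗ (lhs fails at k=7 before rhs at j=8)

0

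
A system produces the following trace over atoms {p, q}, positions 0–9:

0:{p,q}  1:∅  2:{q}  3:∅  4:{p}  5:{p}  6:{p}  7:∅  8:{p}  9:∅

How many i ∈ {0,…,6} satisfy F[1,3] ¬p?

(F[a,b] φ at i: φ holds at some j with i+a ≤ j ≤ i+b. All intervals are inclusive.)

Evaluate at each i in [0,6]:
  i=0: ✓ (witness j=1)
  i=1: ✓ (witness j=2)
  i=2: ✓ (witness j=3)
  i=3: ✗ (none in [4,6])
  i=4: ✓ (witness j=7)
  i=5: ✓ (witness j=7)
  i=6: ✓ (witness j=7)
Positions where it holds: {0, 1, 2, 4, 5, 6} → 6.

6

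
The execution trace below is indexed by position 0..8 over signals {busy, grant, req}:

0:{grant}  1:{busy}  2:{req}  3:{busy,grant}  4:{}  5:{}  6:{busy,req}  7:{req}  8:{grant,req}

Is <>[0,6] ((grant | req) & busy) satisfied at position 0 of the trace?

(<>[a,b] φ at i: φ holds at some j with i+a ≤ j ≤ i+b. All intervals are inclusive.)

Holds

Check ((grant | req) & busy) at each j in [0,6]:
  j=0: false
  j=1: false
  j=2: false
  j=3: true
  j=4: false
  j=5: false
  j=6: true
Found at j=3 → formula holds.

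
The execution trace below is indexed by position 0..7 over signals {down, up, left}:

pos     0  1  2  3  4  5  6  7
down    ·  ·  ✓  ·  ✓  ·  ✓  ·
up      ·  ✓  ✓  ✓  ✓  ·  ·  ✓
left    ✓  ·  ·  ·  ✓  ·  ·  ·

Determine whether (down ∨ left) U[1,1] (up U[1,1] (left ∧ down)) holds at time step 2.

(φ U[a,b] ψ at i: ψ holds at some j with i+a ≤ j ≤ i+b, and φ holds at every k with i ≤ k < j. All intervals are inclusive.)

Holds

Need some j in [3,3] with (up U[1,1] (left ∧ down)), and (down ∨ left) at every k in [2,j-1].
  j=3: (up U[1,1] (left ∧ down)) holds; (down ∨ left) holds at every k in [2,2] → satisfied.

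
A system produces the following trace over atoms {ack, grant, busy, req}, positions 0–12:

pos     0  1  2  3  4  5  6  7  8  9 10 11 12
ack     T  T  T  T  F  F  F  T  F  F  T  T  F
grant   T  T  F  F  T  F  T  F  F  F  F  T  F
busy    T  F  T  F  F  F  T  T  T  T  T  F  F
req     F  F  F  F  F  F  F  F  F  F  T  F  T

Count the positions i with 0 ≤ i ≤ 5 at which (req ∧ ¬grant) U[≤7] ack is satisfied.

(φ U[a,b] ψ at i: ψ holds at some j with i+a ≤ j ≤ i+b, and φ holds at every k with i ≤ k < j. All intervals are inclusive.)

Evaluate at each i in [0,5]:
  i=0: ✓ (rhs at j=0)
  i=1: ✓ (rhs at j=1)
  i=2: ✓ (rhs at j=2)
  i=3: ✓ (rhs at j=3)
  i=4: ✗ (lhs fails at k=4 before rhs at j=7)
  i=5: ✗ (lhs fails at k=5 before rhs at j=7)
Positions where it holds: {0, 1, 2, 3} → 4.

4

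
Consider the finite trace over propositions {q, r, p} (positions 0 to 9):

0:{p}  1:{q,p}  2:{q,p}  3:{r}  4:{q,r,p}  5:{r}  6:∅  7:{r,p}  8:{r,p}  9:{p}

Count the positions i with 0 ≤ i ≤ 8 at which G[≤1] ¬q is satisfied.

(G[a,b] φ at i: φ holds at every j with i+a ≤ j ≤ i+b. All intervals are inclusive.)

Evaluate at each i in [0,8]:
  i=0: ✗ (fails at j=1)
  i=1: ✗ (fails at j=1)
  i=2: ✗ (fails at j=2)
  i=3: ✗ (fails at j=4)
  i=4: ✗ (fails at j=4)
  i=5: ✓ (all of [5,6])
  i=6: ✓ (all of [6,7])
  i=7: ✓ (all of [7,8])
  i=8: ✓ (all of [8,9])
Positions where it holds: {5, 6, 7, 8} → 4.

4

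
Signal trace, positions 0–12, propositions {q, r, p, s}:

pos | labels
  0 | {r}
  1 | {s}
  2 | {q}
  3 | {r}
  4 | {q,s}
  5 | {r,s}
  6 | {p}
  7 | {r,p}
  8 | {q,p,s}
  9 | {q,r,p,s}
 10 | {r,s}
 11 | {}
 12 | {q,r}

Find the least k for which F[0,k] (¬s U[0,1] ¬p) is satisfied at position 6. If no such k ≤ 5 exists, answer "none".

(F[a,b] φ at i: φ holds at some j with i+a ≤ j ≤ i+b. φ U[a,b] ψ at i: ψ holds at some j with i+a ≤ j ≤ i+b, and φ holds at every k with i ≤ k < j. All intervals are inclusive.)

Scan j = 6,7,… for (¬s U[0,1] ¬p):
  j=6: fails
  j=7: fails
  j=8: fails
  j=9: fails
  j=10: holds
First hit at j=10, so smallest k = 10-6 = 4.

4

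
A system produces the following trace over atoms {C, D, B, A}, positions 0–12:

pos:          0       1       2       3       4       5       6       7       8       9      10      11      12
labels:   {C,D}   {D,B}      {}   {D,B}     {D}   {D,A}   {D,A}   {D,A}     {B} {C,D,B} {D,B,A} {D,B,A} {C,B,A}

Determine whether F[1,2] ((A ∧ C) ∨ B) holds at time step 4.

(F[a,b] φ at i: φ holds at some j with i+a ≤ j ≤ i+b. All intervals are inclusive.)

Check ((A ∧ C) ∨ B) at each j in [5,6]:
  j=5: false
  j=6: false
No position in the window satisfies it → formula fails.

No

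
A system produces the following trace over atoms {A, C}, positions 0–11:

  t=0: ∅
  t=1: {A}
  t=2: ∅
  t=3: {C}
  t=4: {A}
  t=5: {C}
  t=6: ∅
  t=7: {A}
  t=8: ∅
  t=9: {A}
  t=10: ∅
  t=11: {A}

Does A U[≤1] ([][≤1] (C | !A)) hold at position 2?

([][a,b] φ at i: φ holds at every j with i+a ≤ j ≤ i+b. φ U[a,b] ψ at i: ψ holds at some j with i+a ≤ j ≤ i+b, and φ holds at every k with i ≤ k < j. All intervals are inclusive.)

Yes

Need some j in [2,3] with [][≤1] (C | !A), and A at every k in [2,j-1].
  j=2: [][≤1] (C | !A) holds; no prefix to check → satisfied.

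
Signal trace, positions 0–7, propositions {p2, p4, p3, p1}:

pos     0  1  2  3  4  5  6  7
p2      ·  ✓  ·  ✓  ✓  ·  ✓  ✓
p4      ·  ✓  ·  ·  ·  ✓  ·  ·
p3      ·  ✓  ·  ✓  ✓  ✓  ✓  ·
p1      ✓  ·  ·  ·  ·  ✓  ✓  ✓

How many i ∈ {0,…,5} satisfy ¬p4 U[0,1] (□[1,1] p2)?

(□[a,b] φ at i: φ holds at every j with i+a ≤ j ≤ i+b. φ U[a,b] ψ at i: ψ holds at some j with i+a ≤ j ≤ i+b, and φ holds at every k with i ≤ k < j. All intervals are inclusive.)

5

Evaluate at each i in [0,5]:
  i=0: ✓ (rhs at j=0)
  i=1: ✗ (lhs fails at k=1 before rhs at j=2)
  i=2: ✓ (rhs at j=2)
  i=3: ✓ (rhs at j=3)
  i=4: ✓ (rhs at j=5; lhs holds on [4,4])
  i=5: ✓ (rhs at j=5)
Positions where it holds: {0, 2, 3, 4, 5} → 5.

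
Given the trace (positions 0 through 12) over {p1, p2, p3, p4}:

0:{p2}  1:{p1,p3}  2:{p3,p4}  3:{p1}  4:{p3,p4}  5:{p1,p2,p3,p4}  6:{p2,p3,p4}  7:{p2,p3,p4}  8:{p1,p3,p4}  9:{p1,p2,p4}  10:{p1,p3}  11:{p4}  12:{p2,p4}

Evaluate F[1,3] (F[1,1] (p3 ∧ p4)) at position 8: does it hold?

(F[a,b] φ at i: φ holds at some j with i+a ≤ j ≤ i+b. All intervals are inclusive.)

Check F[1,1] (p3 ∧ p4) at each j in [9,11]:
  j=9: fails (none in [10,10])
  j=10: fails (none in [11,11])
  j=11: fails (none in [12,12])
No position in the window satisfies it → formula fails.

Does not hold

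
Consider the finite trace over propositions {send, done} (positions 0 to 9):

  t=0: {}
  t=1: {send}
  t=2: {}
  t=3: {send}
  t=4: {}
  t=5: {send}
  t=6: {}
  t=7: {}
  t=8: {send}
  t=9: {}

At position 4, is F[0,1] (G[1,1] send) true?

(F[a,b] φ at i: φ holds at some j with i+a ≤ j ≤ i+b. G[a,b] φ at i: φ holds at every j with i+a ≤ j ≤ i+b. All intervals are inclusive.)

Holds

Check G[1,1] send at each j in [4,5]:
  j=4: holds on [5,5]
  j=5: fails at 6
Found at j=4 → formula holds.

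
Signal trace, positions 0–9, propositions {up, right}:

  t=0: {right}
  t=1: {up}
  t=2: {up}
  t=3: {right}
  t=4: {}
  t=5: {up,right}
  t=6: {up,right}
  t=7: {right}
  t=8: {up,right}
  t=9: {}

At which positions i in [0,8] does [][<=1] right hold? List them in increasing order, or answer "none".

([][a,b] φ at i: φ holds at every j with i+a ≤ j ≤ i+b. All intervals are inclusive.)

5, 6, 7

Evaluate at each i in [0,8]:
  i=0: ✗ (fails at j=1)
  i=1: ✗ (fails at j=1)
  i=2: ✗ (fails at j=2)
  i=3: ✗ (fails at j=4)
  i=4: ✗ (fails at j=4)
  i=5: ✓ (all of [5,6])
  i=6: ✓ (all of [6,7])
  i=7: ✓ (all of [7,8])
  i=8: ✗ (fails at j=9)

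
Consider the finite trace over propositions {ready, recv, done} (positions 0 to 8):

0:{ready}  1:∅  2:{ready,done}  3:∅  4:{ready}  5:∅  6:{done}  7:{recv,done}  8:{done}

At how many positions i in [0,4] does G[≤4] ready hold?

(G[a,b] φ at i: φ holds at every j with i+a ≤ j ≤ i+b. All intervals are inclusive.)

Evaluate at each i in [0,4]:
  i=0: ✗ (fails at j=1)
  i=1: ✗ (fails at j=1)
  i=2: ✗ (fails at j=3)
  i=3: ✗ (fails at j=3)
  i=4: ✗ (fails at j=5)
Positions where it holds: {} → 0.

0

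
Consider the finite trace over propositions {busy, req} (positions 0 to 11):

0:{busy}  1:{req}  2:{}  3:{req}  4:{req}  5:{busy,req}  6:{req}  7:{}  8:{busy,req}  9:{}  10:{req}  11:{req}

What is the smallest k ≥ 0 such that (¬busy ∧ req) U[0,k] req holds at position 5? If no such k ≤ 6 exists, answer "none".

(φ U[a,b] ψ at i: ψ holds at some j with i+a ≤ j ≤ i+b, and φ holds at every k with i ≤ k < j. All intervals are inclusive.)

0

Need earliest j ≥ 5 with req, and (¬busy ∧ req) at every k in [5,j-1].
  j=5: rhs holds (empty prefix). k = 0.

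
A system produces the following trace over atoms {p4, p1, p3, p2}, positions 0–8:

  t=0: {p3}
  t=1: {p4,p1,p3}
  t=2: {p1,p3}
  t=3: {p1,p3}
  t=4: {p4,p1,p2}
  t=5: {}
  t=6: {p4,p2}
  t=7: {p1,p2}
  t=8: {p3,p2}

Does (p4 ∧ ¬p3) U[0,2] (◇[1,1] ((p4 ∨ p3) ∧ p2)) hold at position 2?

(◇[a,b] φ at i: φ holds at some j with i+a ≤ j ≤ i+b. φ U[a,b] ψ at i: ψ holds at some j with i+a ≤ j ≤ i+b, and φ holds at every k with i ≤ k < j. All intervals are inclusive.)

False

Need some j in [2,4] with ◇[1,1] ((p4 ∨ p3) ∧ p2), and (p4 ∧ ¬p3) at every k in [2,j-1].
  j=2: ◇[1,1] ((p4 ∨ p3) ∧ p2) — fails (none in [3,3]).
  j=3: ◇[1,1] ((p4 ∨ p3) ∧ p2) holds, but (p4 ∧ ¬p3) fails at k=2 → not this j.
  j=4: ◇[1,1] ((p4 ∨ p3) ∧ p2) — fails (none in [5,5]).
No j in the window works → until fails.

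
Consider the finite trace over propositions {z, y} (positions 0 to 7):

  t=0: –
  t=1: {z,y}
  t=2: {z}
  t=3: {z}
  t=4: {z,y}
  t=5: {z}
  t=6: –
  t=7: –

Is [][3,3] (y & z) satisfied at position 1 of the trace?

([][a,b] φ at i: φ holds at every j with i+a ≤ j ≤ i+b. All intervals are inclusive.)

True

Check (y & z) at every j in [4,4]:
  j=4: true
All positions satisfy it → formula holds.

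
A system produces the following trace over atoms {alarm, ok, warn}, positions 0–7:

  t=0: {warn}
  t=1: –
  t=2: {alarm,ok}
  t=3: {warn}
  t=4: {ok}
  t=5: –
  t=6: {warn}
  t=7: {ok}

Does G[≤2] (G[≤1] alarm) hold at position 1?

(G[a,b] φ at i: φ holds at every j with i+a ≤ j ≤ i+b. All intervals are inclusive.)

Check G[≤1] alarm at every j in [1,3]:
  j=1: fails at 1
  j=2: fails at 3
  j=3: fails at 3
Fails at j=1 → formula fails.

No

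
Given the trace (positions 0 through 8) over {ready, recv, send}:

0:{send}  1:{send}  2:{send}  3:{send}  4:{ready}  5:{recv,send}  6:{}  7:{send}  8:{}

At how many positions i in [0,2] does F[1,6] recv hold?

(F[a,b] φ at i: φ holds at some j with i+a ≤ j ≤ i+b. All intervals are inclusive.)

3

Evaluate at each i in [0,2]:
  i=0: ✓ (witness j=5)
  i=1: ✓ (witness j=5)
  i=2: ✓ (witness j=5)
Positions where it holds: {0, 1, 2} → 3.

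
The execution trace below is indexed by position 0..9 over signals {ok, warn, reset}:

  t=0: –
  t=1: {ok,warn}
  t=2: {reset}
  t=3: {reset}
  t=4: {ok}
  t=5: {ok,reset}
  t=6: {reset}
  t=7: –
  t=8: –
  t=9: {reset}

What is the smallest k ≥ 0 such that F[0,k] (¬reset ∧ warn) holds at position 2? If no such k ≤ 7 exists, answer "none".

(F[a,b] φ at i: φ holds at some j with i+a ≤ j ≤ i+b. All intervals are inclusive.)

none

Scan j = 2,3,… for (¬reset ∧ warn):
  j=2: fails
  j=3: fails
  j=4: fails
  j=5: fails
  j=6: fails
  j=7: fails
  j=8: fails
  j=9: fails
No j in [2,9] satisfies it → none.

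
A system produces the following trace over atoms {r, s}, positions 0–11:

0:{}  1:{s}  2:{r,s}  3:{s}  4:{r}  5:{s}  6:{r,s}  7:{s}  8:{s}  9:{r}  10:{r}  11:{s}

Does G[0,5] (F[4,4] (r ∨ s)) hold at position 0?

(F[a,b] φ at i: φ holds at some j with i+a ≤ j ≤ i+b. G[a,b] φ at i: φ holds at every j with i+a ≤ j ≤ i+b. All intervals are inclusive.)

Holds

Check F[4,4] (r ∨ s) at every j in [0,5]:
  j=0: holds (witness at 4)
  j=1: holds (witness at 5)
  j=2: holds (witness at 6)
  j=3: holds (witness at 7)
  j=4: holds (witness at 8)
  j=5: holds (witness at 9)
All positions satisfy it → formula holds.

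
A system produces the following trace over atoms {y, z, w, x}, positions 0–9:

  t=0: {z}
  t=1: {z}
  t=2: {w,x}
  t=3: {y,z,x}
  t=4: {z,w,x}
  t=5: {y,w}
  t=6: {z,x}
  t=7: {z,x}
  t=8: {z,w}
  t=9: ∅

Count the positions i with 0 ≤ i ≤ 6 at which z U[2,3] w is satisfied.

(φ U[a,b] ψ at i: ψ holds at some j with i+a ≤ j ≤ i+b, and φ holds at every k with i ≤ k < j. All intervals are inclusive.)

Evaluate at each i in [0,6]:
  i=0: ✓ (rhs at j=2; lhs holds on [0,1])
  i=1: ✗ (lhs fails at k=2 before rhs at j=4)
  i=2: ✗ (lhs fails at k=2 before rhs at j=4)
  i=3: ✓ (rhs at j=5; lhs holds on [3,4])
  i=4: ✗ (no rhs in [6,7])
  i=5: ✗ (lhs fails at k=5 before rhs at j=8)
  i=6: ✓ (rhs at j=8; lhs holds on [6,7])
Positions where it holds: {0, 3, 6} → 3.

3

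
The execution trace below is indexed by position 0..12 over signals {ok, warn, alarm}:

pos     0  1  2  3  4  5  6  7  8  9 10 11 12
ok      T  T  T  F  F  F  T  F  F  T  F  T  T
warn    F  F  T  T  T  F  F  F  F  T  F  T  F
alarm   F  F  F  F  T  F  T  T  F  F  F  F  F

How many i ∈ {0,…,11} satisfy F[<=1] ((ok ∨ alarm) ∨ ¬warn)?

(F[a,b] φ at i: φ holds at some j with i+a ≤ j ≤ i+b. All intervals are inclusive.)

Evaluate at each i in [0,11]:
  i=0: ✓ (witness j=0)
  i=1: ✓ (witness j=1)
  i=2: ✓ (witness j=2)
  i=3: ✓ (witness j=4)
  i=4: ✓ (witness j=4)
  i=5: ✓ (witness j=5)
  i=6: ✓ (witness j=6)
  i=7: ✓ (witness j=7)
  i=8: ✓ (witness j=8)
  i=9: ✓ (witness j=9)
  i=10: ✓ (witness j=10)
  i=11: ✓ (witness j=11)
Positions where it holds: {0, 1, 2, 3, 4, 5, 6, 7, 8, 9, 10, 11} → 12.

12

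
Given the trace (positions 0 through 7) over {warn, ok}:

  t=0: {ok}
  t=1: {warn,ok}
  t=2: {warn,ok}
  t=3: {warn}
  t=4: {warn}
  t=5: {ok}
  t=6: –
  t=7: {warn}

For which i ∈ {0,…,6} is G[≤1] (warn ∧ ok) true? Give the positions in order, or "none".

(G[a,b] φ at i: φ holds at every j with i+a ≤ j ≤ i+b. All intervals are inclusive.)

Evaluate at each i in [0,6]:
  i=0: ✗ (fails at j=0)
  i=1: ✓ (all of [1,2])
  i=2: ✗ (fails at j=3)
  i=3: ✗ (fails at j=3)
  i=4: ✗ (fails at j=4)
  i=5: ✗ (fails at j=5)
  i=6: ✗ (fails at j=6)

1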